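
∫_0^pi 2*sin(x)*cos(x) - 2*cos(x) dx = 0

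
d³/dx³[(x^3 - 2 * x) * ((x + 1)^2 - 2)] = 60*x^2 + 48*x - 18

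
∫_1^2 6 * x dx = 9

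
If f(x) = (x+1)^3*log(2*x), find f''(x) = (6*x^3*log(x) + 6*x^3*log(2) + 5*x^3 + 6*x^2*log(x) + 6*x^2*log(2) + 9*x^2 + 3*x - 1)/x^2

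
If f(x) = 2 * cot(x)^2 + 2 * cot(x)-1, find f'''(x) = -48*cot(x)^5 - 12*cot(x)^4 - 80*cot(x)^3 - 16*cot(x)^2 - 32*cot(x) - 4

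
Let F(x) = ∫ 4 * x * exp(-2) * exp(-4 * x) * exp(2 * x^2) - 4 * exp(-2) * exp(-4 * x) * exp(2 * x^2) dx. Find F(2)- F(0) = 0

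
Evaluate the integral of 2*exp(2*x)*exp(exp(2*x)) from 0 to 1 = -E + exp(exp(2))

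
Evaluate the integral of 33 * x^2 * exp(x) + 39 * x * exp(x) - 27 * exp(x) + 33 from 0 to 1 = 6*E + 33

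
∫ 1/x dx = log(x) + C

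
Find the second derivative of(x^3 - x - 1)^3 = 72*x^7 - 126*x^5 - 90*x^4 + 60*x^3 + 72*x^2 + 12*x - 6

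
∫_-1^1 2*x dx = 0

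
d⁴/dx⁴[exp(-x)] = exp(-x)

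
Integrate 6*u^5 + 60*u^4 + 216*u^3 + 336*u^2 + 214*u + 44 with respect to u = u^6 + 12*u^5 + 54*u^4 + 112*u^3 + 107*u^2 + 44*u + C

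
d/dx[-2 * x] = -2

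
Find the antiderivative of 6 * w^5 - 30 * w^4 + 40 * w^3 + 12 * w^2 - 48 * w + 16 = w^6 - 6*w^5 + 10*w^4 + 4*w^3 - 24*w^2 + 16*w + C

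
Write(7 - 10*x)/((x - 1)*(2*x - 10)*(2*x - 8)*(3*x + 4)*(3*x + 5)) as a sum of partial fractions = 639/(10880*(3*x + 5)) - 549/(8512*(3*x + 4)) - 1/(896*(x - 1)) + 11/(1088*(x - 4)) - 43/(6080*(x - 5))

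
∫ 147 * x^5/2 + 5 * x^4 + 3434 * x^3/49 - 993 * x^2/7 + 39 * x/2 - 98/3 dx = 49*x^6/4 + x^5 + 1717*x^4/98 - 331*x^3/7 + 39*x^2/4 - 98*x/3 + C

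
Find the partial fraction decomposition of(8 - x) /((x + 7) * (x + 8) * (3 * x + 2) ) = 39/(209*(3*x + 2)) + 8/(11*(x + 8)) - 15/(19*(x + 7))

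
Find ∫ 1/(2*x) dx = log(x)/2 + C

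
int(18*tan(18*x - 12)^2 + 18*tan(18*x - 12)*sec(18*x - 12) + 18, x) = tan(18*x - 12) + sec(18*x - 12) + C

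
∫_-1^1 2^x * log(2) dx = 3/2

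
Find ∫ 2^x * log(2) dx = 2^x + C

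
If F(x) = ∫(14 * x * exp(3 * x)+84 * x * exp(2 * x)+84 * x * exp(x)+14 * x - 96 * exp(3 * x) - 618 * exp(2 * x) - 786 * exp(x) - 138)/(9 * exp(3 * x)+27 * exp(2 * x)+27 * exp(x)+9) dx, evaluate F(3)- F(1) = -7*(-8/3 + E/(1 + E))^2 - 4*exp(3)/(1 + exp(3)) - 8/3 + 4*E/(1 + E) + 7*(-2 + exp(3)/(1 + exp(3)))^2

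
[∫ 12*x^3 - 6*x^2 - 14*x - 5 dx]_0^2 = -6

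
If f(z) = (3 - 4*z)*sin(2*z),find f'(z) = -8*z*cos(2*z) - 4*sin(2*z) + 6*cos(2*z)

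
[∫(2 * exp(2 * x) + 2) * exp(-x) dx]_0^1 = -2*exp(-1) + 2*E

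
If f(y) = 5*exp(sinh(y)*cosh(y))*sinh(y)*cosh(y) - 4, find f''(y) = 5*(3*(cosh(2*y) - 1)^2*sinh(2*y)/8 + 3*(cosh(2*y) - 1)^2 + (cosh(2*y) + 1)^2*sinh(2*y)/8 + 3*sinh(2*y)/2 + sinh(4*y)/4 + 6*cosh(2*y) - 4)*exp(sinh(2*y)/2)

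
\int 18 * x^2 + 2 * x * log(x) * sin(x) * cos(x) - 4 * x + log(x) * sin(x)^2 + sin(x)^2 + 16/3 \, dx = x*(18*x^2 - 6*x + 3*log(x)*sin(x)^2 + 16)/3 + C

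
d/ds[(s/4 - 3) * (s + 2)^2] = 3*s^2/4 - 4*s - 11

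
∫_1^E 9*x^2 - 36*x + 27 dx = -12 + 3*E*(-3 + E)^2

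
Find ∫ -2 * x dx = -x^2 + C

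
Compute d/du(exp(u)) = exp(u)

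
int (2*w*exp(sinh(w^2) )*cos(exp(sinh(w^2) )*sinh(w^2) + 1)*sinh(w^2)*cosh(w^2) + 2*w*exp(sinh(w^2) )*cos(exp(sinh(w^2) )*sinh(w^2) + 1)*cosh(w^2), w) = sin(exp(sinh(w^2))*sinh(w^2) + 1) + C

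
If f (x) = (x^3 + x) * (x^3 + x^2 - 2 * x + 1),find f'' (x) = 30*x^4 + 20*x^3 - 12*x^2 + 12*x - 4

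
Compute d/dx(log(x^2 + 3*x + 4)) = (2*x + 3)/(x^2 + 3*x + 4)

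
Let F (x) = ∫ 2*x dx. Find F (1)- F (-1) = 0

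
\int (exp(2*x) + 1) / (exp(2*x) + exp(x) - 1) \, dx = log(2*sinh(x) + 1) + C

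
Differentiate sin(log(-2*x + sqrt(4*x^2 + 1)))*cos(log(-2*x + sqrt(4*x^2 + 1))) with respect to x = 2*(2*x - sqrt(4*x^2 + 1))*cos(2*log(-2*x + sqrt(4*x^2 + 1)))/(4*x^2 - 2*x*sqrt(4*x^2 + 1) + 1)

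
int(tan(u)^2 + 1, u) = tan(u) + C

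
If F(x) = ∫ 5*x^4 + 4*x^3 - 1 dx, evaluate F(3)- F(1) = 320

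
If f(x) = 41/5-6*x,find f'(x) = -6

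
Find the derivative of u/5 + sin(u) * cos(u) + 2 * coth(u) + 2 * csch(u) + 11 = -2*sin(u)^2 + 6/5 - 2*cosh(u)/sinh(u)^2 - 2/sinh(u)^2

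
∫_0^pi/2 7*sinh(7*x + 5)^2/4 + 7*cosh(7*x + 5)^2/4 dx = -sinh(10)/8 + sinh(10 + 7*pi)/8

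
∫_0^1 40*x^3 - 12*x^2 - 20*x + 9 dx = 5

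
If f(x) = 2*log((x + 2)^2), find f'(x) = 4/(x + 2)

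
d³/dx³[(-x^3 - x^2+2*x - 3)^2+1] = 120*x^3 + 120*x^2 - 72*x + 12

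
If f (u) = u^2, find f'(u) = 2*u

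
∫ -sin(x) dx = cos(x) + C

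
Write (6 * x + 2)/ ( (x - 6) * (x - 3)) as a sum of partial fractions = -20/(3*(x - 3)) + 38/(3*(x - 6))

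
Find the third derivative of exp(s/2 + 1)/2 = exp(s/2 + 1)/16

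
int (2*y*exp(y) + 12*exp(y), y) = 2*(y + 5)*exp(y) + C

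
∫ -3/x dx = -3*log(3*x) + C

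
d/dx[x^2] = 2*x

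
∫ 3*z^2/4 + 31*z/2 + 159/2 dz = z^3/4 + 31*z^2/4 + 159*z/2 + C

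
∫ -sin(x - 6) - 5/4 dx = -5*x/4 + cos(x - 6) + C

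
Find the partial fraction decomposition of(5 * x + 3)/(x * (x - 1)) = 8/(x - 1) - 3/x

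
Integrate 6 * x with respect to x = 3*x^2 + C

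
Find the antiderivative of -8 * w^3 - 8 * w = -2*w^4 - 4*w^2 + C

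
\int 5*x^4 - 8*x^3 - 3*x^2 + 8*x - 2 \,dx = x^5 - 2*x^4 - x^3 + 4*x^2 - 2*x + C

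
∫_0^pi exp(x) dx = -1 + exp(pi)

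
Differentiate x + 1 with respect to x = 1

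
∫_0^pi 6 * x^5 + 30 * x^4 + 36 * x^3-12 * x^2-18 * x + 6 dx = 1 + (-2 + (1 + pi)^2)^3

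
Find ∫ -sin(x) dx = cos(x) + C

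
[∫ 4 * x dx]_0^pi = 2*pi^2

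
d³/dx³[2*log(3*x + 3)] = 4/(x^3 + 3*x^2 + 3*x + 1)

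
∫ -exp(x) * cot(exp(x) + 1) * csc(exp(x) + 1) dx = csc(exp(x) + 1) + C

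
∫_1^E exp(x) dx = -E + exp(E)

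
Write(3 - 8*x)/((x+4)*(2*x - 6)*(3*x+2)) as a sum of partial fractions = -15/(44*(3*x + 2)) + 1/(4*(x + 4)) - 3/(22*(x - 3))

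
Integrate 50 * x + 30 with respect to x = 25*x^2 + 30*x + C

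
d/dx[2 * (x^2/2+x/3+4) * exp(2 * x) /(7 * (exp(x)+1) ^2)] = (6*x^2*exp(2*x) + 6*x*exp(3*x) + 10*x*exp(2*x) + 2*exp(3*x) + 50*exp(2*x))/(21*exp(3*x) + 63*exp(2*x) + 63*exp(x) + 21)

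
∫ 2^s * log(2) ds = 2^s + C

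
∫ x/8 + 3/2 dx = x^2/16 + 3*x/2 + C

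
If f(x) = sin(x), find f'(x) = cos(x)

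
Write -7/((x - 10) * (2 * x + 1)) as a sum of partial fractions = 2/(3*(2*x + 1)) - 1/(3*(x - 10))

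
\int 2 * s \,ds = s^2 + C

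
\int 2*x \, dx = x^2 + C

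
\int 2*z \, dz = z^2 + C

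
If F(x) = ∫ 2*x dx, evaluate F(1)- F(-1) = 0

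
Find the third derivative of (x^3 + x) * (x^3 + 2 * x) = 120*x^3 + 72*x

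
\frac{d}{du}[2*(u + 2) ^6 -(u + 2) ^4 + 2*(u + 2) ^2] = 12*u^5 + 120*u^4 + 476*u^3 + 936*u^2 + 916*u + 360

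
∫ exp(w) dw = exp(w) + C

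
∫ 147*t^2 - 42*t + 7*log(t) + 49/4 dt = 7*t*(28*t^2 - 12*t + 4*log(t) + 3)/4 + C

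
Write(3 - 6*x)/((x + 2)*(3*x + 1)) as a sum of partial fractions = 3/(3*x + 1) - 3/(x + 2)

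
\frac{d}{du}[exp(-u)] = -exp(-u)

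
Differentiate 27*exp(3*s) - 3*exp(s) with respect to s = 81*exp(3*s) - 3*exp(s)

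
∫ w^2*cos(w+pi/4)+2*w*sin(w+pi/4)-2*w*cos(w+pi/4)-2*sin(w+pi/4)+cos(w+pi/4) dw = (w - 1)^2*sin(w + pi/4) + C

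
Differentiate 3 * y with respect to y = 3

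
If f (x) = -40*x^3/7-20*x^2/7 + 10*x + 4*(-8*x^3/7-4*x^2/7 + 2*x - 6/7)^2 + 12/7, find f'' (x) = 7680*x^4/49 + 5120*x^3/49 - 9984*x^2/49 - 2064*x/49 + 1672/49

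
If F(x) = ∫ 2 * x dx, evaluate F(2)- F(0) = 4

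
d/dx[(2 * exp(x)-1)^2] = 8*exp(2*x) - 4*exp(x)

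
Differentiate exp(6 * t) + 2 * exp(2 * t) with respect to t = 6*exp(6*t) + 4*exp(2*t)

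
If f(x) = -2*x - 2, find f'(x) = -2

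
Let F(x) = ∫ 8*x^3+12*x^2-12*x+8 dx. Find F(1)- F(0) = 8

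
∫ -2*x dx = -x^2 + C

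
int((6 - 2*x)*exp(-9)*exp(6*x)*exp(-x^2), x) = exp(-(x - 3)^2) + C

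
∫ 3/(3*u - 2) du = log(2 - 3*u) + C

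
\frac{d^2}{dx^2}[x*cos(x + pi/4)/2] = -x*cos(x + pi/4)/2 - sin(x + pi/4)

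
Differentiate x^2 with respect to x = 2*x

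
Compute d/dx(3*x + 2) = 3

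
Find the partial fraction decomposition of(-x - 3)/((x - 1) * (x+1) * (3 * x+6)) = -1/(9*(x + 2)) + 1/(3*(x + 1)) - 2/(9*(x - 1))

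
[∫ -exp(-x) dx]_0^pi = -1 + exp(-pi)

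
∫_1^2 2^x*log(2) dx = 2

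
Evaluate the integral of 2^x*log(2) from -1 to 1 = 3/2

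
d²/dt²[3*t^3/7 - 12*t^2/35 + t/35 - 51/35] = 18*t/7 - 24/35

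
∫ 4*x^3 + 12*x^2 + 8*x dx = x^4 + 4*x^3 + 4*x^2 + C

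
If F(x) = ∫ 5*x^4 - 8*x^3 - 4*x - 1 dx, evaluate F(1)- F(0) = -4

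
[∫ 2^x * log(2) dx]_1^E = -2 + 2^E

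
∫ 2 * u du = u^2 + C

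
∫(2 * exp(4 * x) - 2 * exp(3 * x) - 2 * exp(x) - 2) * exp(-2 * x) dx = (-exp(2*x) + exp(x) + 1)^2*exp(-2*x) + C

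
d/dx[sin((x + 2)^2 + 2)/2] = (x + 2)*cos(x^2 + 4*x + 6)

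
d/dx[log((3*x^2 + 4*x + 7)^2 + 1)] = (36*x^3 + 72*x^2 + 116*x + 56)/(9*x^4 + 24*x^3 + 58*x^2 + 56*x + 50)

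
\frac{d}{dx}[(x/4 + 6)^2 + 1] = x/8 + 3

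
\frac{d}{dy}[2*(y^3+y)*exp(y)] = 2*y^3*exp(y) + 6*y^2*exp(y) + 2*y*exp(y) + 2*exp(y)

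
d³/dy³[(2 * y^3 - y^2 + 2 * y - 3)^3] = 4032*y^6 - 4032*y^5 + 6300*y^4 - 7320*y^3 + 3960*y^2 - 2232*y + 588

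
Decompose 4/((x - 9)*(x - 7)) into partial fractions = -2/(x - 7) + 2/(x - 9)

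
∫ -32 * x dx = -16*x^2 + C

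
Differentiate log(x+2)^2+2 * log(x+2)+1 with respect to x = (2*log(x + 2) + 2)/(x + 2)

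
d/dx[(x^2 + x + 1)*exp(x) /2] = x^2*exp(x)/2 + 3*x*exp(x)/2 + exp(x)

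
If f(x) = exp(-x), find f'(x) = -exp(-x)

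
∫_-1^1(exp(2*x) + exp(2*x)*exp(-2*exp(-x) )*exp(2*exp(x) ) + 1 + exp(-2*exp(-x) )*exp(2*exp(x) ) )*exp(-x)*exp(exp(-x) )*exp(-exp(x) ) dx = -2*exp(-E + exp(-1)) + 2*exp(E - exp(-1))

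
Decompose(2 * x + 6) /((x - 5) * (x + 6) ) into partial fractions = 6/(11*(x + 6)) + 16/(11*(x - 5))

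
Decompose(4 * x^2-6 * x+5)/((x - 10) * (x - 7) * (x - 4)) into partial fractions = 5/(2*(x - 4)) - 53/(3*(x - 7)) + 115/(6*(x - 10))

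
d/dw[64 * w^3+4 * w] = 192*w^2 + 4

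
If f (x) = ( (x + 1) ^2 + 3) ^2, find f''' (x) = 24*x + 24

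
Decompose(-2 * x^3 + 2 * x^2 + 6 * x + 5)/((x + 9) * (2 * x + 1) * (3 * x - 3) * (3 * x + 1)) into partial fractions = -89/(312*(3*x + 1)) + 22/(153*(2*x + 1)) - 1571/(13260*(x + 9)) + 11/(360*(x - 1))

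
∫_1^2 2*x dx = 3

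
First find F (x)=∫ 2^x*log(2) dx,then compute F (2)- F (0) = 3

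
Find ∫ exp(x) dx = exp(x) + C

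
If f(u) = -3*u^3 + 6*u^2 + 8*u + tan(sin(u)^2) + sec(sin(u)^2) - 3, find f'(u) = -9*u^2 + 12*u + 2*sin(u)*cos(u)*tan(sin(u)^2)*sec(sin(u)^2) + sin(2*u)*tan(cos(2*u)/2 - 1/2)^2 + sin(2*u) + 8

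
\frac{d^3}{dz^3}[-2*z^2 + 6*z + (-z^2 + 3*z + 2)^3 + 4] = -120*z^3 + 540*z^2 - 504*z - 54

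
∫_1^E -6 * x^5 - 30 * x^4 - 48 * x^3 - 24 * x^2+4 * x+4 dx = (-exp(2) - 2*E)^3 + 4*E + 2*exp(2) + 21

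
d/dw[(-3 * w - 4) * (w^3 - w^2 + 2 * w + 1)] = -12*w^3 - 3*w^2 - 4*w - 11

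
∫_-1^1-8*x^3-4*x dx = 0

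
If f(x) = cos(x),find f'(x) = -sin(x)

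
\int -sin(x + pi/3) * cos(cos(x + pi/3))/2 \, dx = sin(cos(x + pi/3))/2 + C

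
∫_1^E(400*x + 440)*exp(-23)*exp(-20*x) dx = (-20*E - 23)*exp(-20*E - 23) + 43*exp(-43)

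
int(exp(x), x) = exp(x) + C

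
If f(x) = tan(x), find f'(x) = cos(x)^(-2)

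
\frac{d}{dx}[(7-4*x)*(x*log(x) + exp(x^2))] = -8*x^2*exp(x^2) + 14*x*exp(x^2) - 8*x*log(x) - 4*x - 4*exp(x^2) + 7*log(x) + 7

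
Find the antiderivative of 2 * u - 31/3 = u^2 - 31*u/3 + C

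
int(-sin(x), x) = cos(x) + C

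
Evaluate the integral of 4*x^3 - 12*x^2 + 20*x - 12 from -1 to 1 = -32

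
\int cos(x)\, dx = sin(x) + C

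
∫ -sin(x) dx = cos(x) + C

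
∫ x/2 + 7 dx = x^2/4 + 7*x + C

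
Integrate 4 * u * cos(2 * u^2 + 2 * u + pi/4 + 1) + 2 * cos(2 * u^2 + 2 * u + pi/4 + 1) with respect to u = sin(2*u^2 + 2*u + pi/4 + 1) + C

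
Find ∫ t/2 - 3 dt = t^2/4 - 3*t + C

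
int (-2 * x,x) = -x^2 + C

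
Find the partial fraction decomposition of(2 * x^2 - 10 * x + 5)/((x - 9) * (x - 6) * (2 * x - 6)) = -7/(36*(x - 3)) - 17/(18*(x - 6)) + 77/(36*(x - 9))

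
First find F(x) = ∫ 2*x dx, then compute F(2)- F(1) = 3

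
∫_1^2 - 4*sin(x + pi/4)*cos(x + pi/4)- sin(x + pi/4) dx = cos(pi/4 + 2) - cos(pi/4 + 1) - sin(4) + sin(2)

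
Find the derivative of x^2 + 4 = 2*x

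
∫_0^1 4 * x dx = 2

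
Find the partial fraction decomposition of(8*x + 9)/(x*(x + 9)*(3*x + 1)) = -57/(26*(3*x + 1)) - 7/(26*(x + 9)) + 1/x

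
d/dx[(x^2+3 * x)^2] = 4*x^3 + 18*x^2 + 18*x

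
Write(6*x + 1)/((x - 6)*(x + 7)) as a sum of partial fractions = 41/(13*(x + 7)) + 37/(13*(x - 6))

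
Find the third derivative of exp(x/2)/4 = exp(x/2)/32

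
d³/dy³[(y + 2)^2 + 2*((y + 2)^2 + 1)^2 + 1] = 48*y + 96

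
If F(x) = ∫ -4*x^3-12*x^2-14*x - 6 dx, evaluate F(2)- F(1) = -70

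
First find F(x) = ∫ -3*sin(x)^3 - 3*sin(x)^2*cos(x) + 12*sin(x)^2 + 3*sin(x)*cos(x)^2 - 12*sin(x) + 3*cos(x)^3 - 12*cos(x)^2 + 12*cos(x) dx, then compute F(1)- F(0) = (-2 + cos(1) + sin(1))^3 + 1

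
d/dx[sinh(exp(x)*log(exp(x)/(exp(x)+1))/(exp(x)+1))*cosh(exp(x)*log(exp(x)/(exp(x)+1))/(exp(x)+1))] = (x - log(exp(x) + 1) + 1)*exp(x)*cosh(2*(x - log(exp(x) + 1))*exp(x)/(exp(x) + 1))/(exp(2*x) + 2*exp(x) + 1)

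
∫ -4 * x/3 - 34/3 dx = -2*x^2/3 - 34*x/3 + C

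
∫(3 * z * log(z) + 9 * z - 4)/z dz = (3*z - 4)*(log(z) + 2) + C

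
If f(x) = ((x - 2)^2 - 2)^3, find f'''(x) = 120*x^3 - 720*x^2 + 1296*x - 672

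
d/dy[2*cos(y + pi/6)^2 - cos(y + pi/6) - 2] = sin(y + pi/6) - 2*sin(2*y + pi/3)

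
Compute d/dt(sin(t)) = cos(t)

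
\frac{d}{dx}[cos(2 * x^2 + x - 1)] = -(4*x + 1)*sin(2*x^2 + x - 1)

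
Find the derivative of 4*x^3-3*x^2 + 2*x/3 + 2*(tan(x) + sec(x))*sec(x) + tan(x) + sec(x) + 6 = 12*x^2 - 6*x + 4*tan(x)^2*sec(x) + tan(x)^2 + 4*tan(x)*sec(x)^2 + tan(x)*sec(x) + 2*sec(x) + 5/3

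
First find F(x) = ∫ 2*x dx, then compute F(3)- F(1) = 8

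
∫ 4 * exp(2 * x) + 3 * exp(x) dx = 2*(exp(x) + 1)^2 - exp(x) + C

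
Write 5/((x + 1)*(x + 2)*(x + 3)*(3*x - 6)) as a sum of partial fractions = -1/(6*(x + 3)) + 5/(12*(x + 2)) - 5/(18*(x + 1)) + 1/(36*(x - 2))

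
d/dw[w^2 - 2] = 2*w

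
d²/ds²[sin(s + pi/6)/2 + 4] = -sin(s + pi/6)/2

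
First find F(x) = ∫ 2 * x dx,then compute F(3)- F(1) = 8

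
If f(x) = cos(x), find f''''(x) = cos(x)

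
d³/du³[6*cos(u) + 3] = 6*sin(u)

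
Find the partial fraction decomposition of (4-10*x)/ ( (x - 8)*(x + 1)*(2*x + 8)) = 11/(18*(x + 4)) - 7/(27*(x + 1)) - 19/(54*(x - 8))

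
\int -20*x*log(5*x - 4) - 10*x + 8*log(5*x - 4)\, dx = 2*x*(4 - 5*x)*log(5*x - 4) + C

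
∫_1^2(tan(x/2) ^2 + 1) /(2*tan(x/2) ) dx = log(tan(1)) - log(tan(1/2))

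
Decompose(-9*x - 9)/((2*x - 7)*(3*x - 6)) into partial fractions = -9/(2*x - 7) + 3/(x - 2)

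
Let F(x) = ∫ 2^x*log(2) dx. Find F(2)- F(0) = 3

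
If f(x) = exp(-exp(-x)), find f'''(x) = (exp(2*x) - 3*exp(x) + 1)*exp(-3*x - exp(-x))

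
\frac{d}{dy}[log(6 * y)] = 1/y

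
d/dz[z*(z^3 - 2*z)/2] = 2*z^3 - 2*z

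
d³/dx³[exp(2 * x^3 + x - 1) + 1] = 216*x^6*exp(2*x^3 + x - 1) + 108*x^4*exp(2*x^3 + x - 1) + 216*x^3*exp(2*x^3 + x - 1) + 18*x^2*exp(2*x^3 + x - 1) + 36*x*exp(2*x^3 + x - 1) + 13*exp(2*x^3 + x - 1)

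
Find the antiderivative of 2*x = x^2 + C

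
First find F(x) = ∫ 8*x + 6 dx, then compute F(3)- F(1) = 44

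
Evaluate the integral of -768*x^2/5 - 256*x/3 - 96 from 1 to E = -256*exp(3)/5 - 128*exp(2)/3 - 96*E + 2848/15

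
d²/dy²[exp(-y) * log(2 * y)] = (y^2*log(y) + y^2*log(2) - 2*y - 1)*exp(-y)/y^2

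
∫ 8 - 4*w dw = -2*w^2 + 8*w + C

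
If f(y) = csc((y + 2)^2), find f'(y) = -4*(y + 2)*cos(y^2 + 4*y + 4)/(1 - cos(2*y^2 + 8*y + 8))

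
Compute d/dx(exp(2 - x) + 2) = -exp(2 - x)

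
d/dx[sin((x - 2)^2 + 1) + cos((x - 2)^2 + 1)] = -2*x*sin(x^2 - 4*x + 5) + 2*x*cos(x^2 - 4*x + 5) + 4*sin(x^2 - 4*x + 5) - 4*cos(x^2 - 4*x + 5)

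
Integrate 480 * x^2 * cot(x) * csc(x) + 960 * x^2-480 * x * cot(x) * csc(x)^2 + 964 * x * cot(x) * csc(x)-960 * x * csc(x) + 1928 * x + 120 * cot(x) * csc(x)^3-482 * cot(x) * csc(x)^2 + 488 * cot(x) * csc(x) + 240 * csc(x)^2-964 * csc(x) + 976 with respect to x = 8*x + 40*(2*x - csc(x) + 2)^3 + (2*x - csc(x) + 2)^2 - 4*csc(x) + C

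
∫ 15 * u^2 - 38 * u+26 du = 5*u^3 - 19*u^2 + 26*u + C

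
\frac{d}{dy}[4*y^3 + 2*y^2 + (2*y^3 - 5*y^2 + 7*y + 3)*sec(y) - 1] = 2*y^3*tan(y)*sec(y) - 5*y^2*tan(y)*sec(y) + 6*y^2*sec(y) + 12*y^2 + 7*y*tan(y)*sec(y) - 10*y*sec(y) + 4*y + 3*tan(y)*sec(y) + 7*sec(y)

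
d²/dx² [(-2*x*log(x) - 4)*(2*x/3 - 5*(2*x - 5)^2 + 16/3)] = (720*x^2*log(x) + 600*x^2 - 1208*x*log(x) - 1332*x + 718)/(3*x)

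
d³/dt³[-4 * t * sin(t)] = 4*t*cos(t) + 12*sin(t)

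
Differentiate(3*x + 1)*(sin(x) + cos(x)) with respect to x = -3*x*sin(x) + 3*x*cos(x) + 2*sin(x) + 4*cos(x)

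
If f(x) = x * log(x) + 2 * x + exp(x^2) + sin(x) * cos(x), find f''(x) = (4*x^3*exp(x^2) + 2*x*exp(x^2) - 2*x*sin(2*x) + 1)/x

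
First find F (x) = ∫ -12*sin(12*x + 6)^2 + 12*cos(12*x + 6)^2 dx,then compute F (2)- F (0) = sin(60)/2 - sin(12)/2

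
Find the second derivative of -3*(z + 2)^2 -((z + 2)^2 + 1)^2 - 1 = -12*z^2 - 48*z - 58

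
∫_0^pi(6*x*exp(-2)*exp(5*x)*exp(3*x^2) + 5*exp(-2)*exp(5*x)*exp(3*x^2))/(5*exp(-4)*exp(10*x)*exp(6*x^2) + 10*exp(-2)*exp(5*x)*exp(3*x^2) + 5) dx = -exp(-2)/(5*(exp(-2) + 1)) + exp(-2 + 5*pi + 3*pi^2)/(5*(1 + exp(-2 + 5*pi + 3*pi^2)))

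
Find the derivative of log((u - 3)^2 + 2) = (2*u - 6)/(u^2 - 6*u + 11)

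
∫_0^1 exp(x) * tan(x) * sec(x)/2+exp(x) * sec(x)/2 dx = -1/2 + E*sec(1)/2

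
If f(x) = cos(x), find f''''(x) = cos(x)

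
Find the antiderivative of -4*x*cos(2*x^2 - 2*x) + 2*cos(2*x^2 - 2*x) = -sin(2*x*(x - 1)) + C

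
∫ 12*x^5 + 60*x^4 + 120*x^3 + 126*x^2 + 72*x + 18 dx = 2*x^6 + 12*x^5 + 30*x^4 + 42*x^3 + 36*x^2 + 18*x + C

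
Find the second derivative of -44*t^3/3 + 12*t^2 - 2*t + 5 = 24 - 88*t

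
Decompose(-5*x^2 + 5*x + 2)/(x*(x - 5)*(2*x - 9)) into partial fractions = 307/(9*(2*x - 9)) - 98/(5*(x - 5)) + 2/(45*x)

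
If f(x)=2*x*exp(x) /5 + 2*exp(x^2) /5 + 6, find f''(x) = 8*x^2*exp(x^2)/5 + 2*x*exp(x)/5 + 4*exp(x)/5 + 4*exp(x^2)/5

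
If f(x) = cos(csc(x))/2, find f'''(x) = (-sin(1/sin(x))/2 - 3*cos(1/sin(x))/(2*sin(x)) + 7*sin(1/sin(x))/(2*sin(x)^2) + 3*cos(1/sin(x))/sin(x)^3 - sin(1/sin(x))/(2*sin(x)^4))*cos(x)/sin(x)^2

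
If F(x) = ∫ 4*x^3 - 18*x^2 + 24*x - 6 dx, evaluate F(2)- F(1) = 3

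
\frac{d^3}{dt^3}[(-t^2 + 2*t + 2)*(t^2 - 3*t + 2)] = 30 - 24*t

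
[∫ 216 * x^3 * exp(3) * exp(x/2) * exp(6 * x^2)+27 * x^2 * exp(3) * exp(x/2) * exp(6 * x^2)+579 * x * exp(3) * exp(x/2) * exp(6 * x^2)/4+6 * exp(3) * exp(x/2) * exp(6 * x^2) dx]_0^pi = -9*exp(3) + 3*(pi/2 + 3 + 6*pi^2)*exp(pi/2 + 3 + 6*pi^2)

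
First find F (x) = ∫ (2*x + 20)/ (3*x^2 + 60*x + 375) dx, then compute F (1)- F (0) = -log(5) + log(146)/3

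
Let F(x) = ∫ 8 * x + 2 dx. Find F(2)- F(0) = 20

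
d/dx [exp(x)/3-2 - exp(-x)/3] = (exp(2*x) + 1)*exp(-x)/3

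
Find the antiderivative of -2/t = -2*log(3*t) + C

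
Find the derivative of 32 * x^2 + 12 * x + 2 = 64*x + 12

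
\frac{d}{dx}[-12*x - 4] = -12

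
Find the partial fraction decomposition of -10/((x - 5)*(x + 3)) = 5/(4*(x + 3)) - 5/(4*(x - 5))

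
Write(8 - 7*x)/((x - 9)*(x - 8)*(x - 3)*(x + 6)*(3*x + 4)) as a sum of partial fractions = -27/(3038*(3*x + 4)) + 5/(2646*(x + 6)) - 1/(270*(x - 3)) + 6/(245*(x - 8)) - 11/(558*(x - 9))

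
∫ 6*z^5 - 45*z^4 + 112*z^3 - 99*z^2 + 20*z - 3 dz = z^6 - 9*z^5 + 28*z^4 - 33*z^3 + 10*z^2 - 3*z + C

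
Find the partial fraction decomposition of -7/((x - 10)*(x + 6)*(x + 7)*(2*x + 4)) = 7/(170*(x + 7)) - 7/(128*(x + 6)) + 7/(480*(x + 2)) - 7/(6528*(x - 10))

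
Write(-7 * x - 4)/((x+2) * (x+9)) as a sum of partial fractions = -59/(7*(x + 9)) + 10/(7*(x + 2))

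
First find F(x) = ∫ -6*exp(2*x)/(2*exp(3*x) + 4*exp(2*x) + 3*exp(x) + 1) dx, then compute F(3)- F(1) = -3*log(exp(6)/(1 + exp(3))^2 + 1) + 3*log(exp(2)/(1 + E)^2 + 1)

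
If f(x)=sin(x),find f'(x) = cos(x)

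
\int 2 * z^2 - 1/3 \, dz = 2*z^3/3 - z/3 + C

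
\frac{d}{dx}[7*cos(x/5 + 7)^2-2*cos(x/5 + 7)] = 2*sin(x/5 + 7)/5 - 7*sin(2*(x/5 + 7))/5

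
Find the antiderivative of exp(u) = exp(u) + C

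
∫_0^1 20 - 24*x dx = 8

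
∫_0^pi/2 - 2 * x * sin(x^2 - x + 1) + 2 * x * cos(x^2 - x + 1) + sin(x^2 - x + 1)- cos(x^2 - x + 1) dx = -sin(1) - cos(1) + sin(1 + pi^2/4) - cos(1 + pi^2/4)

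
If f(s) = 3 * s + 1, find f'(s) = 3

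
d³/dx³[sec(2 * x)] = 48*tan(2*x)^3*sec(2*x) + 40*tan(2*x)*sec(2*x)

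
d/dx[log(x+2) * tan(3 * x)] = (6*x*log(x + 2) + 12*log(x + 2) + sin(6*x))/((x + 2)*(cos(6*x) + 1))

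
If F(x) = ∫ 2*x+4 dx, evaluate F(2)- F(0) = 12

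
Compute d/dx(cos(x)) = -sin(x)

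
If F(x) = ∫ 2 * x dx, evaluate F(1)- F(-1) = 0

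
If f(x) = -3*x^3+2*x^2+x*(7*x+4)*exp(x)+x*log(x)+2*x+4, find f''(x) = (7*x^3*exp(x) + 32*x^2*exp(x) - 18*x^2 + 22*x*exp(x) + 4*x + 1)/x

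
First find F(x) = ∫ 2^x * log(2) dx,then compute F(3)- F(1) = 6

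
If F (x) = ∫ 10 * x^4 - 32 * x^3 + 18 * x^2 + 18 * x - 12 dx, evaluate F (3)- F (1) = 48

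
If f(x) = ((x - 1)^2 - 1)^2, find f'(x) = 4*x^3 - 12*x^2 + 8*x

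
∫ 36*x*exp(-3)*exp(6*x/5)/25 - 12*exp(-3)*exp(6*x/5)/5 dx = (6*x/5 - 3)*exp(6*x/5 - 3) + C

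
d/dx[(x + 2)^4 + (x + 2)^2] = 4*x^3 + 24*x^2 + 50*x + 36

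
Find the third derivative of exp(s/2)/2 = exp(s/2)/16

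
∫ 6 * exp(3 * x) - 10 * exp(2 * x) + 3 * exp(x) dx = 2*(exp(x) - 1)^3 + (exp(x) - 1)^2 - exp(x) + C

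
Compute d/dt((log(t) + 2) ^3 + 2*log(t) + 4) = (3*log(t)^2 + 12*log(t) + 14)/t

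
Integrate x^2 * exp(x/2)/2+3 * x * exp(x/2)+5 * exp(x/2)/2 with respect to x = (x + 1)^2*exp(x/2) + C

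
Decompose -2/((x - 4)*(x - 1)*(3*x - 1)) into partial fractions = -9/(11*(3*x - 1)) + 1/(3*(x - 1)) - 2/(33*(x - 4))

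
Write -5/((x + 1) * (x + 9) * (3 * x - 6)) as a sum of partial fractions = -5/(264*(x + 9)) + 5/(72*(x + 1)) - 5/(99*(x - 2))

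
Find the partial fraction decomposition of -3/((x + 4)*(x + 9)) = 3/(5*(x + 9)) - 3/(5*(x + 4))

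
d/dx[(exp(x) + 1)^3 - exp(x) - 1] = 3*exp(3*x) + 6*exp(2*x) + 2*exp(x)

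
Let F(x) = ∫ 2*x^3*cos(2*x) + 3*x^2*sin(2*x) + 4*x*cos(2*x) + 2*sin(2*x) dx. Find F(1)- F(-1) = 0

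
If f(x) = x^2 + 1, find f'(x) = 2*x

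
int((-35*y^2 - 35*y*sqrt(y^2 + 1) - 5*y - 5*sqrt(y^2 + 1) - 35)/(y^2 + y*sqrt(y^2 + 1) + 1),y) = -35*y - 5*log(y + sqrt(y^2 + 1)) + C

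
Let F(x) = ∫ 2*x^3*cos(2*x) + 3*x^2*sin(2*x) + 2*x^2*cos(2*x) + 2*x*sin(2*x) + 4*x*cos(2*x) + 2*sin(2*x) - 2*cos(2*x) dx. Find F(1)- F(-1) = 0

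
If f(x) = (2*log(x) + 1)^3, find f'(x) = (24*log(x)^2 + 24*log(x) + 6)/x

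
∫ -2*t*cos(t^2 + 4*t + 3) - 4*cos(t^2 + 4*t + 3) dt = -sin((t + 2)^2 - 1) + C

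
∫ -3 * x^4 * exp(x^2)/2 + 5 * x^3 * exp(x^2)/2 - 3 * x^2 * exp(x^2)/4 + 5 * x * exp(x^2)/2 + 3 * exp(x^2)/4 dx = x*(-3*x^2 + 5*x + 3)*exp(x^2)/4 + C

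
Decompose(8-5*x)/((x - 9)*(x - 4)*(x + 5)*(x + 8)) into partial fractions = -4/(51*(x + 8)) + 11/(126*(x + 5)) + 1/(45*(x - 4)) - 37/(1190*(x - 9))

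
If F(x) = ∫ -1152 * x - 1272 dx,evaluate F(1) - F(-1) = -2544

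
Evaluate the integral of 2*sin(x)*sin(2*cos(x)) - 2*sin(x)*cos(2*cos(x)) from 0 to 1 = sqrt(2)*(-sin(pi/4 + 2) + cos(-2*cos(1) + pi/4))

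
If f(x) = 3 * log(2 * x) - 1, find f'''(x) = 6/x^3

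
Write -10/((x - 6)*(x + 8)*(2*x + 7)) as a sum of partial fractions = 40/(171*(2*x + 7)) - 5/(63*(x + 8)) - 5/(133*(x - 6))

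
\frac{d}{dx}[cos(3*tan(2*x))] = -6*sin(3*tan(2*x))/cos(2*x)^2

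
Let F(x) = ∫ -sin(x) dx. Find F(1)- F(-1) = 0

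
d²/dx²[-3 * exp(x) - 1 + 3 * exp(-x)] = (3 - 3*exp(2*x))*exp(-x)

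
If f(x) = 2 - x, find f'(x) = -1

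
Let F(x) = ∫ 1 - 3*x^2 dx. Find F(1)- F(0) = 0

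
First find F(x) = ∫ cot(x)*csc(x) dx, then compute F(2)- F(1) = -csc(2) + csc(1)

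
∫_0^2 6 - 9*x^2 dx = -12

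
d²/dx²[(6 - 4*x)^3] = 576 - 384*x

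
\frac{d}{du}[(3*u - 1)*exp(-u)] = (4 - 3*u)*exp(-u)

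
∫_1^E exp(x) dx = -E + exp(E)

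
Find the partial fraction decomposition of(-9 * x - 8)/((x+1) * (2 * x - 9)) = -97/(11*(2*x - 9)) - 1/(11*(x + 1))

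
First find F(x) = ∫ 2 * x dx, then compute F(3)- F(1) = 8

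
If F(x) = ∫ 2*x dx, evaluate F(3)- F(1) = 8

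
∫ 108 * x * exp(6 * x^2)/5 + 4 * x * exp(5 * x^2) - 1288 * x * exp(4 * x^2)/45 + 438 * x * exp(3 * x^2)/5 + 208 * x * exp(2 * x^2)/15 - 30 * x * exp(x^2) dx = ((9*exp(2*x^2) + exp(x^2) - 9)^2*exp(x^2) + 675*exp(2*x^2) + 75*exp(x^2) - 675)*exp(x^2)/45 + C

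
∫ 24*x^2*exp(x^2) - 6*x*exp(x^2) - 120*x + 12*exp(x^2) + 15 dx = -3*(4*x - 1)*(5*x - exp(x^2)) + C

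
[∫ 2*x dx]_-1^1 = 0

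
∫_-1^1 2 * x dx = 0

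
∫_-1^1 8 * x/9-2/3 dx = -4/3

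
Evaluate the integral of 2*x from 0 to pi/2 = pi^2/4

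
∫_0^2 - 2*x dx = -4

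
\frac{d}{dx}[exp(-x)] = -exp(-x)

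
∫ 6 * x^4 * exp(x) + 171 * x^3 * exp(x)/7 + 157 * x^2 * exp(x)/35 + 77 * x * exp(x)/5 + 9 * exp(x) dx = x*(210*x^3 + 15*x^2 + 112*x + 315)*exp(x)/35 + C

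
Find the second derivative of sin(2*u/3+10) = -4*sin(2*u/3 + 10)/9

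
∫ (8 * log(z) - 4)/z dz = 4*(log(z) - 1)*log(z) + C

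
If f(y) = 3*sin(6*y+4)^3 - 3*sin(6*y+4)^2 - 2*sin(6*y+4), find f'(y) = 54*sin(6*y + 4)^2*cos(6*y + 4) - 18*sin(12*y + 8) - 12*cos(6*y + 4)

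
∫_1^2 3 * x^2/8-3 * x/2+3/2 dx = 1/8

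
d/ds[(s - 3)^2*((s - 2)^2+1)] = 4*s^3 - 30*s^2 + 76*s - 66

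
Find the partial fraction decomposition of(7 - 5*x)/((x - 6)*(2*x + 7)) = -49/(19*(2*x + 7)) - 23/(19*(x - 6))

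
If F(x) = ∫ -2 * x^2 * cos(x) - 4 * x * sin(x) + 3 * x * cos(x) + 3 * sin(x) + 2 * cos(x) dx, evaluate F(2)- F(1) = -3*sin(1)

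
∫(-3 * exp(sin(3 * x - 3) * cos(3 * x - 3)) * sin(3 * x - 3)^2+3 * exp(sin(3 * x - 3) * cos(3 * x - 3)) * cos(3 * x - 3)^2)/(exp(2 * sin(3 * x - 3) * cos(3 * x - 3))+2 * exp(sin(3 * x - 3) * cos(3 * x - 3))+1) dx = exp(sin(6*x - 6)/2)/(exp(sin(6*x - 6)/2) + 1) + C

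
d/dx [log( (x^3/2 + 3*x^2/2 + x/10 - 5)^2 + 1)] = (150*x^5 + 750*x^4 + 940*x^3 - 1410*x^2 - 2998*x - 100)/(25*x^6 + 150*x^5 + 235*x^4 - 470*x^3 - 1499*x^2 - 100*x + 2600)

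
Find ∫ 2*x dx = x^2 + C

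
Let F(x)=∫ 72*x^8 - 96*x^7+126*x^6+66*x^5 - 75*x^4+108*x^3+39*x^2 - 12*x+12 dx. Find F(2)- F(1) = 4032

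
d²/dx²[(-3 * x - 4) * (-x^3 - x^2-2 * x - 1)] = 36*x^2 + 42*x + 20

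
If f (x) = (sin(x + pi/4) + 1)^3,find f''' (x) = -21*sin(x + pi/4)^2*cos(x + pi/4) - 12*cos(2*x) + 6*cos(x + pi/4)^3 - 3*cos(x + pi/4)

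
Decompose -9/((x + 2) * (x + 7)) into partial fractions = 9/(5*(x + 7)) - 9/(5*(x + 2))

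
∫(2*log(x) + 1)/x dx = (log(x) + 1)*log(x) + C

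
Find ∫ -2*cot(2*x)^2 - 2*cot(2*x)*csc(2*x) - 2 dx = 1/tan(x) + C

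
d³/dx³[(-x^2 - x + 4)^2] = 24*x + 12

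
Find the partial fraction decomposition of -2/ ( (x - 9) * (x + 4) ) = 2/(13*(x + 4)) - 2/(13*(x - 9))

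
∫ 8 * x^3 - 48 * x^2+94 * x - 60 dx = 2*x^4 - 16*x^3 + 47*x^2 - 60*x + C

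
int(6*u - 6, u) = 3*u^2 - 6*u + C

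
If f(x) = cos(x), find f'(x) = -sin(x)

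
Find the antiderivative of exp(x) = exp(x) + C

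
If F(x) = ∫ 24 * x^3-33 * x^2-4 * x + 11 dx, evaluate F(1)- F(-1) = 0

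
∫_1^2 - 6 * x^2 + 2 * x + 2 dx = -9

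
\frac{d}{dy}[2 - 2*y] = -2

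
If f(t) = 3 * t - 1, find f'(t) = 3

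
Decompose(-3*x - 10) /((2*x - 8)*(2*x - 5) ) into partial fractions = 35/(6*(2*x - 5)) - 11/(3*(x - 4))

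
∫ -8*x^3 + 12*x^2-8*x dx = -2*x^4 + 4*x^3 - 4*x^2 + C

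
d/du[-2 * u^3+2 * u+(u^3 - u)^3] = 9*u^8 - 21*u^6 + 15*u^4 - 9*u^2 + 2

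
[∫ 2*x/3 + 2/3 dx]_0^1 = 1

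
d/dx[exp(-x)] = -exp(-x)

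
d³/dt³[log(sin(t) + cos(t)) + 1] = 2*cos(t + pi/4)/sin(t + pi/4)^3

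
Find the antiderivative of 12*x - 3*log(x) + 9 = 3*x*(2*x - log(x) + 4) + C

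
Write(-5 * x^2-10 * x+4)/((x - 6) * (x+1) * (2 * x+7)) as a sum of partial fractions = -89/(95*(2*x + 7)) - 9/(35*(x + 1)) - 236/(133*(x - 6))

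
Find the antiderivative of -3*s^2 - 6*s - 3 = -s^3 - 3*s^2 - 3*s + C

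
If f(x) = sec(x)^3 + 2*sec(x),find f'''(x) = (-2 - 15/cos(x)^2 + 60/cos(x)^4)*sin(x)/cos(x)^2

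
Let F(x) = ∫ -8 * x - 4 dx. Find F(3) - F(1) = -40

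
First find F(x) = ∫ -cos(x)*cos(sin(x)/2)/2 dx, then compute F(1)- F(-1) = -2*sin(sin(1)/2)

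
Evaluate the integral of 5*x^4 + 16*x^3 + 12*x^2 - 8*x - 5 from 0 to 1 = 0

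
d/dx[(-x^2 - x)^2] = 4*x^3 + 6*x^2 + 2*x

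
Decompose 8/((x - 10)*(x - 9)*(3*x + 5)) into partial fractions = 9/(140*(3*x + 5)) - 1/(4*(x - 9)) + 8/(35*(x - 10))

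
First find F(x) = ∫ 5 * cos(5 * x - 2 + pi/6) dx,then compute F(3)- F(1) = -sin(pi/6 + 3) + sin(pi/6 + 13)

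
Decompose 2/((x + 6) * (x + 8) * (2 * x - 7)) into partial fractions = 8/(437*(2*x - 7)) + 1/(23*(x + 8)) - 1/(19*(x + 6))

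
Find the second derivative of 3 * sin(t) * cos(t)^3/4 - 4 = -3*sin(2*t)/4 - 3*sin(4*t)/2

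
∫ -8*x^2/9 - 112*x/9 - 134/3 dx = -8*x^3/27 - 56*x^2/9 - 134*x/3 + C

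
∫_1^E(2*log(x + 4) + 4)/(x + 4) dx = -(log(5) + 2)^2 + (log(E + 4) + 2)^2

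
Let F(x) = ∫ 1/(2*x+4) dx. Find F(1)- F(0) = -log(2)/2 + log(3)/2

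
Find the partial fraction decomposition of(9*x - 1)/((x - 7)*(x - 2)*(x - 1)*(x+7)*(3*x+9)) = -1/(189*(x + 7)) + 7/(600*(x + 3)) + 1/(72*(x - 1)) - 17/(675*(x - 2)) + 31/(6300*(x - 7))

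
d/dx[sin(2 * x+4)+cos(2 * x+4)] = -2*sin(2*x + 4) + 2*cos(2*x + 4)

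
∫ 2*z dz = z^2 + C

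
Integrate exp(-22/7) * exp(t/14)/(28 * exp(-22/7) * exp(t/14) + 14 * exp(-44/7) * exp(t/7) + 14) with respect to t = exp(t/14)/(exp(t/14) + exp(22/7)) + C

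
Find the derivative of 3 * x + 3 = 3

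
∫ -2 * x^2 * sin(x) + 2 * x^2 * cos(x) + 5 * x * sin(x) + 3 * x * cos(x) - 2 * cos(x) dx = -sqrt(2)*(-2*x^2 + x + 1)*sin(x + pi/4) + C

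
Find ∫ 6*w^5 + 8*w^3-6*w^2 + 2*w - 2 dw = w^6 + 2*w^4 - 2*w^3 + w^2 - 2*w + C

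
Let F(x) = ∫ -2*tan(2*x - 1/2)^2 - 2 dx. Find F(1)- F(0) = -tan(3/2) - tan(1/2)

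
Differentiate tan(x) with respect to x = cos(x)^(-2)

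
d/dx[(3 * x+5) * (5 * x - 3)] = 30*x + 16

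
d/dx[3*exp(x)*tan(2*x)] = 3*(tan(2*x) + 2/cos(2*x)^2)*exp(x)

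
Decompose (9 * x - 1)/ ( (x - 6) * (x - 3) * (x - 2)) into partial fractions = 17/(4*(x - 2)) - 26/(3*(x - 3)) + 53/(12*(x - 6))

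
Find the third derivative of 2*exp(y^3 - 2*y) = 54*y^6*exp(y^3 - 2*y) - 108*y^4*exp(y^3 - 2*y) + 108*y^3*exp(y^3 - 2*y) + 72*y^2*exp(y^3 - 2*y) - 72*y*exp(y^3 - 2*y) - 4*exp(y^3 - 2*y)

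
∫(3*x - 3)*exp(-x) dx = -3*x*exp(-x) + C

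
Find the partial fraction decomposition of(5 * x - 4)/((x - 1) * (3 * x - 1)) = 7/(2*(3*x - 1)) + 1/(2*(x - 1))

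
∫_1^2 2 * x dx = 3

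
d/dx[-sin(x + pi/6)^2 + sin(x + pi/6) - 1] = -sin(2*x + pi/3) + cos(x + pi/6)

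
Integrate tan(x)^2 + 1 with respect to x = tan(x) + C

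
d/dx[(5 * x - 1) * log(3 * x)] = (5*x*log(x) + 5*x + 5*x*log(3) - 1)/x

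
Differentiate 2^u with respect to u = 2^u*log(2)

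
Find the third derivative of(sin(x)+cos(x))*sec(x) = 6*tan(x)^4 + 8*tan(x)^2 + 2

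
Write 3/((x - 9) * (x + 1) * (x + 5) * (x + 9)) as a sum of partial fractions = -1/(192*(x + 9)) + 3/(224*(x + 5)) - 3/(320*(x + 1)) + 1/(840*(x - 9))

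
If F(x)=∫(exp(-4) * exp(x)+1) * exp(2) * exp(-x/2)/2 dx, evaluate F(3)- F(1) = -exp(1/2) - exp(-3/2) + exp(-1/2) + exp(3/2)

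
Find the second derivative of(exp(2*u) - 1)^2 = 16*exp(4*u) - 8*exp(2*u)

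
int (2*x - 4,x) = x^2 - 4*x + C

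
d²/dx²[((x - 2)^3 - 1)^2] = 30*x^4 - 240*x^3 + 720*x^2 - 972*x + 504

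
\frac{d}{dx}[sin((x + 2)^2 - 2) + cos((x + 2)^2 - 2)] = -2*x*sin(x^2 + 4*x + 2) + 2*x*cos(x^2 + 4*x + 2) - 4*sin(x^2 + 4*x + 2) + 4*cos(x^2 + 4*x + 2)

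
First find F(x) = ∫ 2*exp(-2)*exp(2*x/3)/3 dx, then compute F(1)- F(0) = -exp(-2) + exp(-4/3)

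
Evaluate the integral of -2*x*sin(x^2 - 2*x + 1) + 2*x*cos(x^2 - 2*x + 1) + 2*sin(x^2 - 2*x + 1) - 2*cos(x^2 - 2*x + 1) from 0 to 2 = 0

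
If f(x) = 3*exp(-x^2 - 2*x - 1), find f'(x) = (-6*x - 6)*exp(-x^2 - 2*x - 1)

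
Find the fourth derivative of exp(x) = exp(x)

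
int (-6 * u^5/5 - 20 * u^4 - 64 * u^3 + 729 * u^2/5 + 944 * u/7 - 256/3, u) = -u^6/5 - 4*u^5 - 16*u^4 + 243*u^3/5 + 472*u^2/7 - 256*u/3 + C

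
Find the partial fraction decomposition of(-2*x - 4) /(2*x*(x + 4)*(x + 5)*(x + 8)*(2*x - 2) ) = 1/(288*(x + 8)) - 1/(60*(x + 5)) + 1/(80*(x + 4)) - 1/(180*(x - 1)) + 1/(160*x)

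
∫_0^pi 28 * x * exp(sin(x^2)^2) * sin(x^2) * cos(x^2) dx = -7 + 7*exp(sin(pi^2)^2)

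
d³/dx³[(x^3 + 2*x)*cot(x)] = -6*x^3*cot(x)^4 - 8*x^3*cot(x)^2 - 2*x^3 + 18*x^2*cot(x)^3 + 18*x^2*cot(x) - 12*x*cot(x)^4 - 34*x*cot(x)^2 - 22*x + 12*cot(x)^3 + 18*cot(x)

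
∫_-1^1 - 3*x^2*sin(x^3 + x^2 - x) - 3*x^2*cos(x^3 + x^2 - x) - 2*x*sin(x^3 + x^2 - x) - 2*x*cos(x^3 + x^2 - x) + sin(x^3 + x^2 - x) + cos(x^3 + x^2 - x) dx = 0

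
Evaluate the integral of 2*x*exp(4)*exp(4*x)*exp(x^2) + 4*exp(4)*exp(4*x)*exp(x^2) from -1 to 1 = -E + exp(9)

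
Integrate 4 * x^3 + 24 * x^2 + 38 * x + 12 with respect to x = x^4 + 8*x^3 + 19*x^2 + 12*x + C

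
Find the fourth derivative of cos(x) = cos(x)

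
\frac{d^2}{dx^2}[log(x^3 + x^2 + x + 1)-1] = (-3*x^4 - 4*x^3 - 2*x^2 + 4*x + 1)/(x^6 + 2*x^5 + 3*x^4 + 4*x^3 + 3*x^2 + 2*x + 1)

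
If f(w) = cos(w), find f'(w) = -sin(w)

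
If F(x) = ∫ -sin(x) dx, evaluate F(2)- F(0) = -1 + cos(2)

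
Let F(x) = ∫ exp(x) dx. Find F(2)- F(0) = -1 + exp(2)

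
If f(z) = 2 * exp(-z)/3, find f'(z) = -2*exp(-z)/3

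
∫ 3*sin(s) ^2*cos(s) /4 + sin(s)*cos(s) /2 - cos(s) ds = (sin(s)^2 + sin(s) - 4)*sin(s)/4 + C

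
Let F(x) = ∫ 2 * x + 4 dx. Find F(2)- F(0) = 12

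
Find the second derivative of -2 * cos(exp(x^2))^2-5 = 4*(4*x^2*exp(x^2)*cos(2*exp(x^2)) + 2*x^2*sin(2*exp(x^2)) + sin(2*exp(x^2)))*exp(x^2)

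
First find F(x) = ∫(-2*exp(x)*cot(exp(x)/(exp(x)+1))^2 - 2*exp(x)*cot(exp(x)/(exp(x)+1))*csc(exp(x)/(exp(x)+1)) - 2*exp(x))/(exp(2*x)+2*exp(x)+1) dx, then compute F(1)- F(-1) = -2/sin(1/(1 + E)) - 2/tan(1/(1 + E)) + 2*cot(E/(1 + E)) + 2*csc(E/(1 + E))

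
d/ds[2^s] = 2^s*log(2)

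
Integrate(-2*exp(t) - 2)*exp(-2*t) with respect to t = (exp(t) + 1)^2*exp(-2*t) + C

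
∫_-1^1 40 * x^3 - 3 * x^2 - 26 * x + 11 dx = 20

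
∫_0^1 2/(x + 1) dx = -log(3) + log(12)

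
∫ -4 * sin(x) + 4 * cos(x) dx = 4*sqrt(2)*sin(x + pi/4) + C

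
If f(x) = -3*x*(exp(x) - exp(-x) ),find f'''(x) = (-3*x*exp(2*x) - 3*x - 9*exp(2*x) + 9)*exp(-x)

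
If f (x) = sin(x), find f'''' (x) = sin(x)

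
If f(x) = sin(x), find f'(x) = cos(x)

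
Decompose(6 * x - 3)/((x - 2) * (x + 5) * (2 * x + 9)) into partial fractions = 120/(13*(2*x + 9)) - 33/(7*(x + 5)) + 9/(91*(x - 2))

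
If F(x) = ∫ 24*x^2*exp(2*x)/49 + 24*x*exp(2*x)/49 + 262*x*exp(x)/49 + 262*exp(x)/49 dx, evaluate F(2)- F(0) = -27 + 20*exp(2)/49 + 3*(3 + 4*exp(2)/7)^2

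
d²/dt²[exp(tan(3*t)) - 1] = 9*(tan(3*t) + 1)^2*exp(tan(3*t))/cos(3*t)^2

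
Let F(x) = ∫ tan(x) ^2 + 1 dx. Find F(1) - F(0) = tan(1)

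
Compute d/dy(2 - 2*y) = -2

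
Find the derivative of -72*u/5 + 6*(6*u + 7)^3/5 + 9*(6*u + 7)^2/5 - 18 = 3888*u^2/5 + 1944*u + 5976/5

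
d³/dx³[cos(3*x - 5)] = 27*sin(3*x - 5)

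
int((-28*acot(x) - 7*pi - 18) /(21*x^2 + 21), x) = (4*acot(x) + pi)^2/24 + 6*acot(x)/7 + C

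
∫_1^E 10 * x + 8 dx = -16 + (-5*E - 5)*(-5*E - 3)/5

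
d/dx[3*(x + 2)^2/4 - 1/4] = 3*x/2 + 3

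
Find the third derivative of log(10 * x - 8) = 250/(125*x^3 - 300*x^2 + 240*x - 64)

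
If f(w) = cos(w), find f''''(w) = cos(w)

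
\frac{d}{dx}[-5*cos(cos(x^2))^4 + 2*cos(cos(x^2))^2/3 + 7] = 8*x*(5*sin(cos(x^2))^2 - 14/3)*sin(x^2)*sin(cos(x^2))*cos(cos(x^2))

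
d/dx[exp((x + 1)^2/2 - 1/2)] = x*exp(x^2/2 + x) + exp(x^2/2 + x)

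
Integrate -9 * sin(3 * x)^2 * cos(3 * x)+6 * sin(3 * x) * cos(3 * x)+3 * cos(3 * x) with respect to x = (sin(3*x) + cos(3*x)^2)*sin(3*x) + C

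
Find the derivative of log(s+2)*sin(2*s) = (2*s*log(s + 2)*cos(2*s) + 4*log(s + 2)*cos(2*s) + sin(2*s))/(s + 2)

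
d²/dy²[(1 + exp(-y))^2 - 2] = (2*exp(y) + 4)*exp(-2*y)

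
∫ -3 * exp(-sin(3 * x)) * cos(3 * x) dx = exp(-sin(3*x)) + C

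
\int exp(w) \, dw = exp(w) + C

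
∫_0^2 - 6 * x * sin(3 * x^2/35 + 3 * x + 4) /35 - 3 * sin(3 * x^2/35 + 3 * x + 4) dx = cos(362/35) - cos(4)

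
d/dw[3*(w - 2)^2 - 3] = 6*w - 12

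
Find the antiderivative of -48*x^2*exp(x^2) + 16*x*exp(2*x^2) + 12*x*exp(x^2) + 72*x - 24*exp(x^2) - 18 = -18*x + 4*(3*x - exp(x^2))^2 + 6*exp(x^2) + C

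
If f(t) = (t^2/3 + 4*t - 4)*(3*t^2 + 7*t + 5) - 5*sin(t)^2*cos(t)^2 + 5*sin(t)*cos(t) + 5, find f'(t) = 4*t^3 + 43*t^2 + 106*t/3 + 5*sin(2*t) - 5*sin(4*t)/2 + 5*sqrt(2)*cos(2*t + pi/4) - 8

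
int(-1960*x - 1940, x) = -980*x^2 - 1940*x + C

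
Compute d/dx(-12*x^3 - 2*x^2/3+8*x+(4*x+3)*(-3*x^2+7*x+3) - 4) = -72*x^2 + 110*x/3 + 41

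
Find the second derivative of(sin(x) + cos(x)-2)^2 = -4*sin(2*x) + 4*sqrt(2)*sin(x + pi/4)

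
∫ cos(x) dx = sin(x) + C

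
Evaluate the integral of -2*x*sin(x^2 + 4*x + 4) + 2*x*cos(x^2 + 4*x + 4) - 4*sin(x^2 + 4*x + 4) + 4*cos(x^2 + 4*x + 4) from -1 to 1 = cos(9) - sin(1) - cos(1) + sin(9)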